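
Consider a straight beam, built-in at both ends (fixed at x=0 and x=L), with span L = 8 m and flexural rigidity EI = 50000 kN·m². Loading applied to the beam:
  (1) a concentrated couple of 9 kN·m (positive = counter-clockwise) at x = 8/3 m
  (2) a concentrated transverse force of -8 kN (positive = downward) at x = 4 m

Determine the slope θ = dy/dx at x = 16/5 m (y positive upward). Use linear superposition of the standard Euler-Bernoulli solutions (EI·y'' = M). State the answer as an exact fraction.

Load 1 — applied couple M₀=9 kN·m at a=8/3 m (b=L-a=16/3):
  θ_1 = (R_Ax²/2 - M_Ax - M₀(x-a))/EI  [x>a] with R_A=3/2, M_A=0 = ((3/2)·(16/5)²/2 - 0·(16/5) - 9·((16/5)-(8/3)))/50000 = 9/156250 rad
Load 2 — point force P=-8 kN at a=4 m (b=L-a=4):
  θ_2 = -Pb²x(2aL-(3a+b)x)/(2L³EI)  [x≤a] = -(-8)·4²·(16/5)·(2·4·8-(3·4+4)·(16/5))/(2·8³·50000) = 8/78125 rad
Superposition: θ = Σ θ_i = 1/6250 rad ≈ 0.000160 rad

θ(16/5) = 1/6250 rad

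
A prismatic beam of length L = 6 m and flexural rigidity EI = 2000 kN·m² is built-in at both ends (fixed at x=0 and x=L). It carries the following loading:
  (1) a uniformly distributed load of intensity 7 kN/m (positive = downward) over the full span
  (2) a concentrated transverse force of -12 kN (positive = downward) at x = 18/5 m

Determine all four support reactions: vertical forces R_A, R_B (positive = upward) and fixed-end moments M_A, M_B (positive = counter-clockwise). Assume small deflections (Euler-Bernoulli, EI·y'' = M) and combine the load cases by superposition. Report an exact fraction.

R_A = 2097/125 kN, M_A = 1761/125 kN·m, R_B = 1653/125 kN, M_B = -1329/125 kN·m

Load 1 — uniform load w=7 kN/m over full span:
  R_A = wL/2 = 7·6/2 = 21 kN
  M_A = wL²/12 = 7·6²/12 = 21 kN·m
  R_B = wL/2 = 7·6/2 = 21 kN
  M_B = -wL²/12 = -7·6²/12 = -21 kN·m
Load 2 — point force P=-12 kN at a=18/5 m (b=L-a=12/5):
  R_A = Pb²(3a+b)/L³ = (-12)·(12/5)²·(3·(18/5)+(12/5))/6³ = -528/125 kN
  M_A = Pab²/L² = (-12)·(18/5)·(12/5)²/6² = -864/125 kN·m
  R_B = Pa²(a+3b)/L³ = (-12)·(18/5)²·((18/5)+3·(12/5))/6³ = -972/125 kN
  M_B = -Pa²b/L² = -(-12)·(18/5)²·(12/5)/6² = 1296/125 kN·m
Superposition: R_A = 2097/125 kN, M_A = 1761/125 kN·m, R_B = 1653/125 kN, M_B = -1329/125 kN·m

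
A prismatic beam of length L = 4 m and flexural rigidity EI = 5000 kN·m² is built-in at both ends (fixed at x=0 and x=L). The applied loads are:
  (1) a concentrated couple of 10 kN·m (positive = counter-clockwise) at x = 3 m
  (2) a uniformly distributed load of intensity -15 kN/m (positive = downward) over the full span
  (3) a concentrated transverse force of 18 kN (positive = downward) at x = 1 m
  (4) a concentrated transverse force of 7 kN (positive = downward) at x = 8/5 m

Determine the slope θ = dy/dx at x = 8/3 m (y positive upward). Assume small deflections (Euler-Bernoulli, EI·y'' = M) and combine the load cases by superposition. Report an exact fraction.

θ(8/3) = -2921/16875000 rad

Load 1 — applied couple M₀=10 kN·m at a=3 m (b=L-a=1):
  θ_1 = (R_Ax²/2 - M_Ax)/EI  [x≤a] with R_A=45/16, M_A=25/8 = ((45/16)·(8/3)²/2 - (25/8)·(8/3))/5000 = 1/3000 rad
Load 2 — uniform load w=-15 kN/m over full span:
  θ_2 = -wx(L-x)(L-2x)/(12EI) = -(-15)·(8/3)·(4-(8/3))·(4-2·(8/3))/(12·5000) = -4/3375 rad
Load 3 — point force P=18 kN at a=1 m (b=L-a=3):
  θ_3 = Pa²(L-x)(2bL-(3b+a)(L-x))/(2L³EI)  [x>a] = 18·1²·(4-(8/3))·(2·3·4-(3·3+1)·(4-(8/3)))/(2·4³·5000) = 1/2500 rad
Load 4 — point force P=7 kN at a=8/5 m (b=L-a=12/5):
  θ_4 = Pa²(L-x)(2bL-(3b+a)(L-x))/(2L³EI)  [x>a] = 7·(8/5)²·(4-(8/3))·(2·(12/5)·4-(3·(12/5)+(8/5))·(4-(8/3)))/(2·4³·5000) = 196/703125 rad
Superposition: θ = Σ θ_i = -2921/16875000 rad ≈ -0.000173 rad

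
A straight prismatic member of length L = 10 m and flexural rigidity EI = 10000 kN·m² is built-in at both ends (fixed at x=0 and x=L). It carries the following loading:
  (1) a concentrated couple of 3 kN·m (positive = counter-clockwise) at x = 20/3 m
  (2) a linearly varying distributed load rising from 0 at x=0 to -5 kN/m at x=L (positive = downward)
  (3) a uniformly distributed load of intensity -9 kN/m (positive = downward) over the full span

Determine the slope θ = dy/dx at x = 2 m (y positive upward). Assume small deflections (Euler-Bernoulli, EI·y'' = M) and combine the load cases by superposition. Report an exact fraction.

θ(2) = 671/75000 rad

Load 1 — applied couple M₀=3 kN·m at a=20/3 m (b=L-a=10/3):
  θ_1 = (R_Ax²/2 - M_Ax)/EI  [x≤a] with R_A=2/5, M_A=1 = ((2/5)·2²/2 - 1·2)/10000 = -3/25000 rad
Load 2 — triangular load w₀=-5 kN/m (0→w₀ over full span):
  θ_2 = -w₀(2x(L-x)(L-2x)(x+2L)+x²(L-x)²)/(120LEI) = -(-5)·(2·2·(10-2)·(10-2·2)·(2+2·10)+2²·(10-2)²)/(120·10·10000) = 7/3750 rad
Load 3 — uniform load w=-9 kN/m over full span:
  θ_3 = -wx(L-x)(L-2x)/(12EI) = -(-9)·2·(10-2)·(10-2·2)/(12·10000) = 9/1250 rad
Superposition: θ = Σ θ_i = 671/75000 rad ≈ 0.008947 rad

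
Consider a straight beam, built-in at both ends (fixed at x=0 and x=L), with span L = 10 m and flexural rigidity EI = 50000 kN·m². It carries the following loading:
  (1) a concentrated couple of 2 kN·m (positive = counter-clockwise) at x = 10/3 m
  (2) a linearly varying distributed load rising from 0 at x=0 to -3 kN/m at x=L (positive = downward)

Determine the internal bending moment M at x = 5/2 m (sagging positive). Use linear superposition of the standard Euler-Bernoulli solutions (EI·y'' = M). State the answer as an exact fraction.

M(5/2) = 19/96 kN·m

Load 1 — applied couple M₀=2 kN·m at a=10/3 m (b=L-a=20/3):
  M_1 = R_Ax - M_A  [x≤a] with R_A=4/15, M_A=0 = (4/15)·(5/2) - 0 = 2/3 kN·m
Load 2 — triangular load w₀=-3 kN/m (0→w₀ over full span):
  M_2 = 3w₀Lx/20 - w₀L²/30 - w₀x³/(6L) = 3·(-3)·10·(5/2)/20 - (-3)·10²/30 - (-3)·(5/2)³/(6·10) = -15/32 kN·m
Superposition: M = Σ M_i = 19/96 kN·m ≈ 0.197917 kN·m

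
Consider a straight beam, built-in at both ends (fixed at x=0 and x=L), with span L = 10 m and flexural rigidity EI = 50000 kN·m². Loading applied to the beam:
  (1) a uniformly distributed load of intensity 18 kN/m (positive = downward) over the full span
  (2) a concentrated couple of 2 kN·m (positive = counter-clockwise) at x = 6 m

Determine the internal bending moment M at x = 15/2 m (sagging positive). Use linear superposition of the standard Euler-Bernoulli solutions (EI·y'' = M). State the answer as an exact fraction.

Load 1 — uniform load w=18 kN/m over full span:
  M_1 = wLx/2 - wL²/12 - wx²/2 = 18·10·(15/2)/2 - 18·10²/12 - 18·(15/2)²/2 = 75/4 kN·m
Load 2 — applied couple M₀=2 kN·m at a=6 m (b=L-a=4):
  M_2 = R_Ax - M_A - M₀  [x>a] with R_A=36/125, M_A=16/25 = (36/125)·(15/2) - (16/25) - 2 = -12/25 kN·m
Superposition: M = Σ M_i = 1827/100 kN·m ≈ 18.270000 kN·m

M(15/2) = 1827/100 kN·m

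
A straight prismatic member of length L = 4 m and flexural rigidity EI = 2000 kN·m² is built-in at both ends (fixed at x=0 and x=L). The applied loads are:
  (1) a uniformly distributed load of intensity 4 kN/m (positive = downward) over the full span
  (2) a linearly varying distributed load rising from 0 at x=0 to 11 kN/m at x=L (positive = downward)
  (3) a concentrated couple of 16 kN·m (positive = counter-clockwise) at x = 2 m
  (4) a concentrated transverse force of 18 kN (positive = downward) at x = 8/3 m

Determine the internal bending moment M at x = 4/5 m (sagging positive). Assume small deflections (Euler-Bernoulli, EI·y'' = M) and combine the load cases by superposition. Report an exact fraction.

M(4/5) = -688/375 kN·m

Load 1 — uniform load w=4 kN/m over full span:
  M_1 = wLx/2 - wL²/12 - wx²/2 = 4·4·(4/5)/2 - 4·4²/12 - 4·(4/5)²/2 = -16/75 kN·m
Load 2 — triangular load w₀=11 kN/m (0→w₀ over full span):
  M_2 = 3w₀Lx/20 - w₀L²/30 - w₀x³/(6L) = 3·11·4·(4/5)/20 - 11·4²/30 - 11·(4/5)³/(6·4) = -308/375 kN·m
Load 3 — applied couple M₀=16 kN·m at a=2 m (b=L-a=2):
  M_3 = R_Ax - M_A  [x≤a] with R_A=6, M_A=4 = 6·(4/5) - 4 = 4/5 kN·m
Load 4 — point force P=18 kN at a=8/3 m (b=L-a=4/3):
  M_4 = Pb²(3a+b)x/L³ - Pab²/L²  [x≤a] = 18·(4/3)²·(3·(8/3)+(4/3))·(4/5)/4³ - 18·(8/3)·(4/3)²/4² = -8/5 kN·m
Superposition: M = Σ M_i = -688/375 kN·m ≈ -1.834667 kN·m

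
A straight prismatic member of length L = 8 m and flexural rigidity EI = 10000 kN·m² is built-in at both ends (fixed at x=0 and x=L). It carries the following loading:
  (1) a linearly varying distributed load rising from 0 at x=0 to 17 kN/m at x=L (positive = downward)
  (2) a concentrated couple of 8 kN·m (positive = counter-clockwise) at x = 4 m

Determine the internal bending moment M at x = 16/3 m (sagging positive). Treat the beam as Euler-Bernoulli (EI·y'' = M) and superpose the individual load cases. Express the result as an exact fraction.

Load 1 — triangular load w₀=17 kN/m (0→w₀ over full span):
  M_1 = 3w₀Lx/20 - w₀L²/30 - w₀x³/(6L) = 3·17·8·(16/3)/20 - 17·8²/30 - 17·(16/3)³/(6·8) = 7616/405 kN·m
Load 2 — applied couple M₀=8 kN·m at a=4 m (b=L-a=4):
  M_2 = R_Ax - M_A - M₀  [x>a] with R_A=3/2, M_A=2 = (3/2)·(16/3) - 2 - 8 = -2 kN·m
Superposition: M = Σ M_i = 6806/405 kN·m ≈ 16.804938 kN·m

M(16/3) = 6806/405 kN·m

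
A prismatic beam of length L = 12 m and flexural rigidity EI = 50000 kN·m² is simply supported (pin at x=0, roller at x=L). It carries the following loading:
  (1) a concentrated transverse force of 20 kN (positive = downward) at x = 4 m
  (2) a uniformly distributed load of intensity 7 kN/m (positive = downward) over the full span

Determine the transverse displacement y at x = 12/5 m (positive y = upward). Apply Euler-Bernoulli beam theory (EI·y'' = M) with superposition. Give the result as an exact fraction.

Load 1 — point force P=20 kN at a=4 m (b=L-a=8):
  y_1 = -Pbx(L²-b²-x²)/(6LEI)  [x≤a] = -20·8·(12/5)·(12²-8²-(12/5)²)/(6·12·50000) = -1856/234375 m
Load 2 — uniform load w=7 kN/m over full span:
  y_2 = -wx(L³-2Lx²+x³)/(24EI) = -7·(12/5)·(12³-2·12·(12/5)²+(12/5)³)/(24·50000) = -43848/1953125 m
Superposition: y = Σ y_i = -177944/5859375 m ≈ -0.030369 m

y(12/5) = -177944/5859375 m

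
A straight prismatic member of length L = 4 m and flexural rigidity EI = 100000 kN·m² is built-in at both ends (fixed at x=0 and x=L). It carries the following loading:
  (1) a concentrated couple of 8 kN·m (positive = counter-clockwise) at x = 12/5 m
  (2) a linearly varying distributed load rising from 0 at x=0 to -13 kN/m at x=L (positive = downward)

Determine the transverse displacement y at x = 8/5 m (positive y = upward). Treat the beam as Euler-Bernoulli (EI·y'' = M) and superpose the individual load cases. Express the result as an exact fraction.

Load 1 — applied couple M₀=8 kN·m at a=12/5 m (b=L-a=8/5):
  y_1 = (R_Ax³/6 - M_Ax²/2)/EI  [x≤a] with R_A=72/25, M_A=64/25 = ((72/25)·(8/5)³/6 - (64/25)·(8/5)²/2)/100000 = -128/9765625 m
Load 2 — triangular load w₀=-13 kN/m (0→w₀ over full span):
  y_2 = -w₀x²(L-x)²(x+2L)/(120LEI) = -(-13)·(8/5)²·(4-(8/5))²·((8/5)+2·4)/(120·4·100000) = 1872/48828125 m
Superposition: y = Σ y_i = 1232/48828125 m ≈ 0.000025 m

y(8/5) = 1232/48828125 m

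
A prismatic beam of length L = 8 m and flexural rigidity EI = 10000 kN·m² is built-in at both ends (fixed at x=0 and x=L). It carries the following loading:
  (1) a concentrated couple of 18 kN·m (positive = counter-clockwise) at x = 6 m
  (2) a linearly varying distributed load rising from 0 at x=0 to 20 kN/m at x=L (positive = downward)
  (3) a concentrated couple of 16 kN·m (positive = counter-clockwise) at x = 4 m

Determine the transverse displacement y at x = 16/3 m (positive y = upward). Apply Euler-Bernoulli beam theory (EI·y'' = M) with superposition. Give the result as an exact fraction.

y(16/3) = -4609/455625 m

Load 1 — applied couple M₀=18 kN·m at a=6 m (b=L-a=2):
  y_1 = (R_Ax³/6 - M_Ax²/2)/EI  [x≤a] with R_A=81/32, M_A=45/8 = ((81/32)·(16/3)³/6 - (45/8)·(16/3)²/2)/10000 = -1/625 m
Load 2 — triangular load w₀=20 kN/m (0→w₀ over full span):
  y_2 = -w₀x²(L-x)²(x+2L)/(120LEI) = -20·(16/3)²·(8-(16/3))²·((16/3)+2·8)/(120·8·10000) = -4096/455625 m
Load 3 — applied couple M₀=16 kN·m at a=4 m (b=L-a=4):
  y_3 = (R_Ax³/6 - M_Ax²/2 - M₀(x-a)²/2)/EI  [x>a] with R_A=3, M_A=4 = (3·(16/3)³/6 - 4·(16/3)²/2 - 16·((16/3)-4)²/2)/10000 = 8/16875 m
Superposition: y = Σ y_i = -4609/455625 m ≈ -0.010116 m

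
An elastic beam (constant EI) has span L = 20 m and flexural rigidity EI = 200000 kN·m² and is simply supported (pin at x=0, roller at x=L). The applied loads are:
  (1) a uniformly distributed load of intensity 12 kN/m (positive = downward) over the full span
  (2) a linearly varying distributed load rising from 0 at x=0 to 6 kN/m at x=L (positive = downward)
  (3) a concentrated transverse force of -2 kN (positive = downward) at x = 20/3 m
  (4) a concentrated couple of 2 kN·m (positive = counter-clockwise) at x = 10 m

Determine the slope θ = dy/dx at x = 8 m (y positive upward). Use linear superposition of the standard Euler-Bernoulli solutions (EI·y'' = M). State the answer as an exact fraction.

θ(8) = -122999/16200000 rad

Load 1 — uniform load w=12 kN/m over full span:
  θ_1 = -w(L³-6Lx²+4x³)/(24EI) = -12·(20³-6·20·8²+4·8³)/(24·200000) = -37/6250 rad
Load 2 — triangular load w₀=6 kN/m (0→w₀ over full span):
  θ_2 = -w₀(7L⁴-30L²x²+15x⁴)/(360LEI) = -6·(7·20⁴-30·20²·8²+15·8⁴)/(360·20·200000) = -323/187500 rad
Load 3 — point force P=-2 kN at a=20/3 m (b=L-a=40/3):
  θ_3 = -Pa(2L²-6Lx+3x²+a²)/(6LEI)  [x>a] = -(-2)·(20/3)·(2·20²-6·20·8+3·8²+(20/3)²)/(6·20·200000) = 43/1012500 rad
Load 4 — applied couple M₀=2 kN·m at a=10 m (b=L-a=10):
  θ_4 = (M₀x²/(2L)+C₁)/EI  [x≤a] with C₁=M₀(3b²-L²)/(6L)=-5/3 = (2·8²/(2·20)+(-5/3))/200000 = 23/3000000 rad
Superposition: θ = Σ θ_i = -122999/16200000 rad ≈ -0.007593 rad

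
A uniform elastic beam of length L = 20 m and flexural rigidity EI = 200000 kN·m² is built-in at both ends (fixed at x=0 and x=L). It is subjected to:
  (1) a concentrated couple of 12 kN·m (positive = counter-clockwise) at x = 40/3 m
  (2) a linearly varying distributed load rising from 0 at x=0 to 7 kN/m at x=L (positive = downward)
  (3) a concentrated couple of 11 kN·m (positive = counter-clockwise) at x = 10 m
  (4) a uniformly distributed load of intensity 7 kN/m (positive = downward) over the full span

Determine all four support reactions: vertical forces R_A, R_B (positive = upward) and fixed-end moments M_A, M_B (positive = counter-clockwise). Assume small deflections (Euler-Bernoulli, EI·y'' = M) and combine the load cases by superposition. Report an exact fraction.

Load 1 — applied couple M₀=12 kN·m at a=40/3 m (b=L-a=20/3):
  R_A = 6M₀ab/L³ = 6·12·(40/3)·(20/3)/20³ = 4/5 kN
  M_A = M₀b(2a-b)/L² = 12·(20/3)·(2·(40/3)-(20/3))/20² = 4 kN·m
  R_B = -6M₀ab/L³ = -6·12·(40/3)·(20/3)/20³ = -4/5 kN
  M_B = M₀a(2b-a)/L² = 12·(40/3)·(2·(20/3)-(40/3))/20² = 0 kN·m
Load 2 — triangular load w₀=7 kN/m (0→w₀ over full span):
  R_A = 3w₀L/20 = 3·7·20/20 = 21 kN
  M_A = w₀L²/30 = 7·20²/30 = 280/3 kN·m
  R_B = 7w₀L/20 = 7·7·20/20 = 49 kN
  M_B = -w₀L²/20 = -7·20²/20 = -140 kN·m
Load 3 — applied couple M₀=11 kN·m at a=10 m (b=L-a=10):
  R_A = 6M₀ab/L³ = 6·11·10·10/20³ = 33/40 kN
  M_A = M₀b(2a-b)/L² = 11·10·(2·10-10)/20² = 11/4 kN·m
  R_B = -6M₀ab/L³ = -6·11·10·10/20³ = -33/40 kN
  M_B = M₀a(2b-a)/L² = 11·10·(2·10-10)/20² = 11/4 kN·m
Load 4 — uniform load w=7 kN/m over full span:
  R_A = wL/2 = 7·20/2 = 70 kN
  M_A = wL²/12 = 7·20²/12 = 700/3 kN·m
  R_B = wL/2 = 7·20/2 = 70 kN
  M_B = -wL²/12 = -7·20²/12 = -700/3 kN·m
Superposition: R_A = 741/8 kN, M_A = 4001/12 kN·m, R_B = 939/8 kN, M_B = -4447/12 kN·m

R_A = 741/8 kN, M_A = 4001/12 kN·m, R_B = 939/8 kN, M_B = -4447/12 kN·m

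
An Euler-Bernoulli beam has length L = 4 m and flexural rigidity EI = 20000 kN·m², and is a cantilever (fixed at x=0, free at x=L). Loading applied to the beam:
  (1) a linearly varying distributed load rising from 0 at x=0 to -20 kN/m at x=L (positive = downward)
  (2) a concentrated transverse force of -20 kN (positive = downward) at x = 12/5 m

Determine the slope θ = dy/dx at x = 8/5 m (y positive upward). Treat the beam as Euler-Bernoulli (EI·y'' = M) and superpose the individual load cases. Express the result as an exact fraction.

Load 1 — triangular load w₀=-20 kN/m (0→w₀ over full span):
  θ_1 = (w₀Lx²/4-w₀L²x/3-w₀x⁴/(24L))/EI = ((-20)·4·(8/5)²/4-(-20)·4²·(8/5)/3-(-20)·(8/5)⁴/(24·4))/20000 = 472/78125 rad
Load 2 — point force P=-20 kN at a=12/5 m (b=L-a=8/5):
  θ_2 = -Px(2a-x)/(2EI)  [x≤a] = -(-20)·(8/5)·(2·(12/5)-(8/5))/(2·20000) = 8/3125 rad
Superposition: θ = Σ θ_i = 672/78125 rad ≈ 0.008602 rad

θ(8/5) = 672/78125 rad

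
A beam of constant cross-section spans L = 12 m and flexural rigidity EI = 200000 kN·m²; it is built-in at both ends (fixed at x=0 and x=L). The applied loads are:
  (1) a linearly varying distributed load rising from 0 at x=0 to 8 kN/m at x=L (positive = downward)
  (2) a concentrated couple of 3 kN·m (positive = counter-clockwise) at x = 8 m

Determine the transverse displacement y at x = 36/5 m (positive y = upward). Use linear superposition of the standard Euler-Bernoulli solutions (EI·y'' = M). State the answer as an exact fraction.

y(36/5) = -414477/390625000 m

Load 1 — triangular load w₀=8 kN/m (0→w₀ over full span):
  y_1 = -w₀x²(L-x)²(x+2L)/(120LEI) = -8·(36/5)²·(12-(36/5))²·((36/5)+2·12)/(120·12·200000) = -50544/48828125 m
Load 2 — applied couple M₀=3 kN·m at a=8 m (b=L-a=4):
  y_2 = (R_Ax³/6 - M_Ax²/2)/EI  [x≤a] with R_A=1/3, M_A=1 = ((1/3)·(36/5)³/6 - 1·(36/5)²/2)/200000 = -81/3125000 m
Superposition: y = Σ y_i = -414477/390625000 m ≈ -0.001061 m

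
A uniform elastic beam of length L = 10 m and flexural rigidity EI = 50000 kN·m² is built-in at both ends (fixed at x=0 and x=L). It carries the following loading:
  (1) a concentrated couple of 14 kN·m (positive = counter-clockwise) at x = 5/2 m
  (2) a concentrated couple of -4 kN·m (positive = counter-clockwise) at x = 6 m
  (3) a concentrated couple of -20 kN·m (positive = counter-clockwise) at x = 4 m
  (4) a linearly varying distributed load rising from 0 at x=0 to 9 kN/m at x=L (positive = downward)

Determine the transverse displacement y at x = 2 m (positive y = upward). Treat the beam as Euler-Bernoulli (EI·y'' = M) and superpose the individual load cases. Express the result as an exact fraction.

y(2) = -16069/25000000 m

Load 1 — applied couple M₀=14 kN·m at a=5/2 m (b=L-a=15/2):
  y_1 = (R_Ax³/6 - M_Ax²/2)/EI  [x≤a] with R_A=63/40, M_A=-21/8 = ((63/40)·2³/6 - (-21/8)·2²/2)/50000 = 147/1000000 m
Load 2 — applied couple M₀=-4 kN·m at a=6 m (b=L-a=4):
  y_2 = (R_Ax³/6 - M_Ax²/2)/EI  [x≤a] with R_A=-72/125, M_A=-32/25 = ((-72/125)·2³/6 - (-32/25)·2²/2)/50000 = 14/390625 m
Load 3 — applied couple M₀=-20 kN·m at a=4 m (b=L-a=6):
  y_3 = (R_Ax³/6 - M_Ax²/2)/EI  [x≤a] with R_A=-72/25, M_A=-12/5 = ((-72/25)·2³/6 - (-12/5)·2²/2)/50000 = 3/156250 m
Load 4 — triangular load w₀=9 kN/m (0→w₀ over full span):
  y_4 = -w₀x²(L-x)²(x+2L)/(120LEI) = -9·2²·(10-2)²·(2+2·10)/(120·10·50000) = -66/78125 m
Superposition: y = Σ y_i = -16069/25000000 m ≈ -0.000643 m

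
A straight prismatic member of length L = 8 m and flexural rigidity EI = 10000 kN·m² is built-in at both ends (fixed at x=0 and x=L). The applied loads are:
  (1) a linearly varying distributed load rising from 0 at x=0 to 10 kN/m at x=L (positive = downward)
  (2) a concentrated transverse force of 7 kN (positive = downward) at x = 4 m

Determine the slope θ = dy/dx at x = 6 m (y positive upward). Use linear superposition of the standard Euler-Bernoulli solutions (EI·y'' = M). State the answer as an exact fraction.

θ(6) = 11/4000 rad

Load 1 — triangular load w₀=10 kN/m (0→w₀ over full span):
  θ_1 = -w₀(2x(L-x)(L-2x)(x+2L)+x²(L-x)²)/(120LEI) = -10·(2·6·(8-6)·(8-2·6)·(6+2·8)+6²·(8-6)²)/(120·8·10000) = 41/20000 rad
Load 2 — point force P=7 kN at a=4 m (b=L-a=4):
  θ_2 = Pa²(L-x)(2bL-(3b+a)(L-x))/(2L³EI)  [x>a] = 7·4²·(8-6)·(2·4·8-(3·4+4)·(8-6))/(2·8³·10000) = 7/10000 rad
Superposition: θ = Σ θ_i = 11/4000 rad ≈ 0.002750 rad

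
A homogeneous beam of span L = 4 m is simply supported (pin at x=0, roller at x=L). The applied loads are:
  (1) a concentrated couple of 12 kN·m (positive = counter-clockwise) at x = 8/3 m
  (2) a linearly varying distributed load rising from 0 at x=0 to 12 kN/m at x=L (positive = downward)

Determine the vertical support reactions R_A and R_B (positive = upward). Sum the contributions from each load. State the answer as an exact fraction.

Load 1 — applied couple M₀=12 kN·m at a=8/3 m (b=L-a=4/3):
  R_A = M₀/L = 12/4 = 3 kN
  R_B = -M₀/L = -12/4 = -3 kN
Load 2 — triangular load w₀=12 kN/m (0→w₀ over full span):
  R_A = w₀L/6 = 12·4/6 = 8 kN
  R_B = w₀L/3 = 12·4/3 = 16 kN
Superposition: R_A = 11 kN, R_B = 13 kN

R_A = 11 kN, R_B = 13 kN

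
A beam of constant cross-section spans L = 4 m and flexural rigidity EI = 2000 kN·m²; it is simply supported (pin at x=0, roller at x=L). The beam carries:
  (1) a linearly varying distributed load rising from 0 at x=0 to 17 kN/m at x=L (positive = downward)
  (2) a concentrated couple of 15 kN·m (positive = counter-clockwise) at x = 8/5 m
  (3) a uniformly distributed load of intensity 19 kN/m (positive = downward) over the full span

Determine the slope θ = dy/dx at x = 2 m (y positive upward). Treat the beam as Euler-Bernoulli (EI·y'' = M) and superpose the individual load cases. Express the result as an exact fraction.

Load 1 — triangular load w₀=17 kN/m (0→w₀ over full span):
  θ_1 = -w₀(7L⁴-30L²x²+15x⁴)/(360LEI) = -17·(7·4⁴-30·4²·2²+15·2⁴)/(360·4·2000) = -119/180000 rad
Load 2 — applied couple M₀=15 kN·m at a=8/5 m (b=L-a=12/5):
  θ_2 = (M₀x²/(2L)-M₀(x-a)+C₁)/EI  [x>a] with C₁=M₀(3b²-L²)/(6L)=4/5 = (15·2²/(2·4)-15·(2-(8/5))+(4/5))/2000 = 23/20000 rad
Load 3 — uniform load w=19 kN/m over full span:
  θ_3 = -w(L³-6Lx²+4x³)/(24EI) = -19·(4³-6·4·2²+4·2³)/(24·2000) = 0 rad
Superposition: θ = Σ θ_i = 11/22500 rad ≈ 0.000489 rad

θ(2) = 11/22500 rad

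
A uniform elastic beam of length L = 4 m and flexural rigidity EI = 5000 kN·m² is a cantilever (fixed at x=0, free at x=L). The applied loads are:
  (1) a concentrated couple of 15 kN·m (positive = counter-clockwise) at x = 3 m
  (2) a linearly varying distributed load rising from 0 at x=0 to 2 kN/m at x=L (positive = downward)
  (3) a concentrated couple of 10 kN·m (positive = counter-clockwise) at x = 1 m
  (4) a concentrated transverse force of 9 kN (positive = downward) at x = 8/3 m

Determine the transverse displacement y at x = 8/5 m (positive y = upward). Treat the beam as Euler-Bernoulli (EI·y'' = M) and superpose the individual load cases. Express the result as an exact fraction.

Load 1 — applied couple M₀=15 kN·m at a=3 m (b=L-a=1):
  y_1 = M₀x²/(2EI)  [x≤a] = 15·(8/5)²/(2·5000) = 12/3125 m
Load 2 — triangular load w₀=2 kN/m (0→w₀ over full span):
  y_2 = (w₀Lx³/12-w₀L²x²/6-w₀x⁵/(120L))/EI = (2·4·(8/5)³/12-2·4²·(8/5)²/6-2·(8/5)⁵/(120·4))/5000 = -64256/29296875 m
Load 3 — applied couple M₀=10 kN·m at a=1 m (b=L-a=3):
  y_3 = M₀a(2x-a)/(2EI)  [x>a] = 10·1·(2·(8/5)-1)/(2·5000) = 11/5000 m
Load 4 — point force P=9 kN at a=8/3 m (b=L-a=4/3):
  y_4 = -Px²(3a-x)/(6EI)  [x≤a] = -9·(8/5)²·(3·(8/3)-(8/5))/(6·5000) = -384/78125 m
Superposition: y = Σ y_i = -250423/234375000 m ≈ -0.001068 m

y(8/5) = -250423/234375000 m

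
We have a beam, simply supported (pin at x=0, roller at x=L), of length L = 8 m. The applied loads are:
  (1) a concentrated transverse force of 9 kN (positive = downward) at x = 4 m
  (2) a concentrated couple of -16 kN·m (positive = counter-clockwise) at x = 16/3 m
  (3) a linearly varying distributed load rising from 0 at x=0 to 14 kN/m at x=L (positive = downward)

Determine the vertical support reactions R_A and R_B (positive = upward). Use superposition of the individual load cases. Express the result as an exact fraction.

Load 1 — point force P=9 kN at a=4 m (b=L-a=4):
  R_A = Pb/L = 9·4/8 = 9/2 kN
  R_B = Pa/L = 9·4/8 = 9/2 kN
Load 2 — applied couple M₀=-16 kN·m at a=16/3 m (b=L-a=8/3):
  R_A = M₀/L = (-16)/8 = -2 kN
  R_B = -M₀/L = -(-16)/8 = 2 kN
Load 3 — triangular load w₀=14 kN/m (0→w₀ over full span):
  R_A = w₀L/6 = 14·8/6 = 56/3 kN
  R_B = w₀L/3 = 14·8/3 = 112/3 kN
Superposition: R_A = 127/6 kN, R_B = 263/6 kN

R_A = 127/6 kN, R_B = 263/6 kN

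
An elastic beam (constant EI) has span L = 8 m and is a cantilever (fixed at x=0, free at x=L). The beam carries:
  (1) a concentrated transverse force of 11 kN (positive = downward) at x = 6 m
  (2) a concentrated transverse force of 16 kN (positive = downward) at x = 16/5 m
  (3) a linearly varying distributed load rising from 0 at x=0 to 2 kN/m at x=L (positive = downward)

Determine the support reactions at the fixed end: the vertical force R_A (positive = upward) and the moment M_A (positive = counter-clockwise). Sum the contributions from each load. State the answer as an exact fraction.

R_A = 35 kN, M_A = 2398/15 kN·m

Load 1 — point force P=11 kN at a=6 m (b=L-a=2):
  R_A = P = 11 kN
  M_A = Pa = 11·6 = 66 kN·m
Load 2 — point force P=16 kN at a=16/5 m (b=L-a=24/5):
  R_A = P = 16 kN
  M_A = Pa = 16·(16/5) = 256/5 kN·m
Load 3 — triangular load w₀=2 kN/m (0→w₀ over full span):
  R_A = w₀L/2 = 2·8/2 = 8 kN
  M_A = w₀L²/3 = 2·8²/3 = 128/3 kN·m
Superposition: R_A = 35 kN, M_A = 2398/15 kN·m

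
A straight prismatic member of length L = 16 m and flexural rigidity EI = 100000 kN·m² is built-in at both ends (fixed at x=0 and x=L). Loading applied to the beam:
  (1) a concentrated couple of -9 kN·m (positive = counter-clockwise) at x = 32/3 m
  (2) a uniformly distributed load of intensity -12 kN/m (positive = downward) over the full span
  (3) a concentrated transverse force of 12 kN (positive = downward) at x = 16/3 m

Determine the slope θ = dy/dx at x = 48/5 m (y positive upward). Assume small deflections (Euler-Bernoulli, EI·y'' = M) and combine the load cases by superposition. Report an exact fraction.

θ(48/5) = -4103/2343750 rad

Load 1 — applied couple M₀=-9 kN·m at a=32/3 m (b=L-a=16/3):
  θ_1 = (R_Ax²/2 - M_Ax)/EI  [x≤a] with R_A=-3/4, M_A=-3 = ((-3/4)·(48/5)²/2 - (-3)·(48/5))/100000 = -9/156250 rad
Load 2 — uniform load w=-12 kN/m over full span:
  θ_2 = -wx(L-x)(L-2x)/(12EI) = -(-12)·(48/5)·(16-(48/5))·(16-2·(48/5))/(12·100000) = -768/390625 rad
Load 3 — point force P=12 kN at a=16/3 m (b=L-a=32/3):
  θ_3 = Pa²(L-x)(2bL-(3b+a)(L-x))/(2L³EI)  [x>a] = 12·(16/3)²·(16-(48/5))·(2·(32/3)·16-(3·(32/3)+(16/3))·(16-(48/5)))/(2·16³·100000) = 64/234375 rad
Superposition: θ = Σ θ_i = -4103/2343750 rad ≈ -0.001751 rad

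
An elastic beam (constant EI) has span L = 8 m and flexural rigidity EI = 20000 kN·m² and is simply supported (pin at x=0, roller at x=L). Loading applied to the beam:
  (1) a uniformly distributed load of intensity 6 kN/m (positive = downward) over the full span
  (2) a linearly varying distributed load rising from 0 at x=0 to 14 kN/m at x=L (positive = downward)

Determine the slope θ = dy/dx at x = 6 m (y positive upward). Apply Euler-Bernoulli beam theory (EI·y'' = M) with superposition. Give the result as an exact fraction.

θ(6) = 17111/1800000 rad

Load 1 — uniform load w=6 kN/m over full span:
  θ_1 = -w(L³-6Lx²+4x³)/(24EI) = -6·(8³-6·8·6²+4·6³)/(24·20000) = 11/2500 rad
Load 2 — triangular load w₀=14 kN/m (0→w₀ over full span):
  θ_2 = -w₀(7L⁴-30L²x²+15x⁴)/(360LEI) = -14·(7·8⁴-30·8²·6²+15·6⁴)/(360·8·20000) = 9191/1800000 rad
Superposition: θ = Σ θ_i = 17111/1800000 rad ≈ 0.009506 rad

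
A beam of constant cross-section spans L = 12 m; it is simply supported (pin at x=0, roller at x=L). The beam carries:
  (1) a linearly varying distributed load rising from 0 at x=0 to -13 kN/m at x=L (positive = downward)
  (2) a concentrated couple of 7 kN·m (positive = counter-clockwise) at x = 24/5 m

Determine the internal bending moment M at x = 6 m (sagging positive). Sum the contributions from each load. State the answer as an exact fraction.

Load 1 — triangular load w₀=-13 kN/m (0→w₀ over full span):
  M_1 = w₀Lx/6 - w₀x³/(6L) = (-13)·12·6/6 - (-13)·6³/(6·12) = -117 kN·m
Load 2 — applied couple M₀=7 kN·m at a=24/5 m (b=L-a=36/5):
  M_2 = M₀x/L - M₀  [x>a] = 7·6/12 - 7 = -7/2 kN·m
Superposition: M = Σ M_i = -241/2 kN·m ≈ -120.500000 kN·m

M(6) = -241/2 kN·m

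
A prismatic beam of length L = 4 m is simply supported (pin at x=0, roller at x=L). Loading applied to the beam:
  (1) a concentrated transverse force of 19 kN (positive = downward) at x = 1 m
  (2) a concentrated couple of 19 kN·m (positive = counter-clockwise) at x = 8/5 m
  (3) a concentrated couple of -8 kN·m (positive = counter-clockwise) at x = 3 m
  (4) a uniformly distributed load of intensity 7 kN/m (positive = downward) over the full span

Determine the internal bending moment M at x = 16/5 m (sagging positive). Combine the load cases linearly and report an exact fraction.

Load 1 — point force P=19 kN at a=1 m (b=L-a=3):
  M_1 = Pa(L-x)/L  [x>a] = 19·1·(4-(16/5))/4 = 19/5 kN·m
Load 2 — applied couple M₀=19 kN·m at a=8/5 m (b=L-a=12/5):
  M_2 = M₀x/L - M₀  [x>a] = 19·(16/5)/4 - 19 = -19/5 kN·m
Load 3 — applied couple M₀=-8 kN·m at a=3 m (b=L-a=1):
  M_3 = M₀x/L - M₀  [x>a] = (-8)·(16/5)/4 - (-8) = 8/5 kN·m
Load 4 — uniform load w=7 kN/m over full span:
  M_4 = wx(L-x)/2 = 7·(16/5)·(4-(16/5))/2 = 224/25 kN·m
Superposition: M = Σ M_i = 264/25 kN·m ≈ 10.560000 kN·m

M(16/5) = 264/25 kN·m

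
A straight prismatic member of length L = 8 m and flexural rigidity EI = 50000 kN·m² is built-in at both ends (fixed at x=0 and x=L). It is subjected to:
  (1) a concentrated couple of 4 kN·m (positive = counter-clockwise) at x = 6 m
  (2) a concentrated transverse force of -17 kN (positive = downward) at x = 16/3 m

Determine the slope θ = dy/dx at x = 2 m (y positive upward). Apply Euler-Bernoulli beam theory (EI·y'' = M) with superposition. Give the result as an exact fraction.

θ(2) = 239/1200000 rad

Load 1 — applied couple M₀=4 kN·m at a=6 m (b=L-a=2):
  θ_1 = (R_Ax²/2 - M_Ax)/EI  [x≤a] with R_A=9/16, M_A=5/4 = ((9/16)·2²/2 - (5/4)·2)/50000 = -11/400000 rad
Load 2 — point force P=-17 kN at a=16/3 m (b=L-a=8/3):
  θ_2 = -Pb²x(2aL-(3a+b)x)/(2L³EI)  [x≤a] = -(-17)·(8/3)²·2·(2·(16/3)·8-(3·(16/3)+(8/3))·2)/(2·8³·50000) = 17/75000 rad
Superposition: θ = Σ θ_i = 239/1200000 rad ≈ 0.000199 rad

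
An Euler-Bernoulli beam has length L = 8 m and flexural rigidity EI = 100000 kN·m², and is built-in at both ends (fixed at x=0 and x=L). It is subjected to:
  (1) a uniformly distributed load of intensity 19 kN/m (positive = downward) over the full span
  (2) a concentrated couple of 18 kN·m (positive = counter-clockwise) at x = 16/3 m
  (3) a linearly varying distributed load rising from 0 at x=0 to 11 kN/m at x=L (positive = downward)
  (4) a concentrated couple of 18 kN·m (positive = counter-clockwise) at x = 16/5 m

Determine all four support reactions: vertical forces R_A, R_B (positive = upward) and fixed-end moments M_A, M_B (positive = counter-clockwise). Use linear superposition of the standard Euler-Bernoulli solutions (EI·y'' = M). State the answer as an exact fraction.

R_A = 2386/25 kN, M_A = 3324/25 kN·m, R_B = 2514/25 kN, M_B = -9808/75 kN·m

Load 1 — uniform load w=19 kN/m over full span:
  R_A = wL/2 = 19·8/2 = 76 kN
  M_A = wL²/12 = 19·8²/12 = 304/3 kN·m
  R_B = wL/2 = 19·8/2 = 76 kN
  M_B = -wL²/12 = -19·8²/12 = -304/3 kN·m
Load 2 — applied couple M₀=18 kN·m at a=16/3 m (b=L-a=8/3):
  R_A = 6M₀ab/L³ = 6·18·(16/3)·(8/3)/8³ = 3 kN
  M_A = M₀b(2a-b)/L² = 18·(8/3)·(2·(16/3)-(8/3))/8² = 6 kN·m
  R_B = -6M₀ab/L³ = -6·18·(16/3)·(8/3)/8³ = -3 kN
  M_B = M₀a(2b-a)/L² = 18·(16/3)·(2·(8/3)-(16/3))/8² = 0 kN·m
Load 3 — triangular load w₀=11 kN/m (0→w₀ over full span):
  R_A = 3w₀L/20 = 3·11·8/20 = 66/5 kN
  M_A = w₀L²/30 = 11·8²/30 = 352/15 kN·m
  R_B = 7w₀L/20 = 7·11·8/20 = 154/5 kN
  M_B = -w₀L²/20 = -11·8²/20 = -176/5 kN·m
Load 4 — applied couple M₀=18 kN·m at a=16/5 m (b=L-a=24/5):
  R_A = 6M₀ab/L³ = 6·18·(16/5)·(24/5)/8³ = 81/25 kN
  M_A = M₀b(2a-b)/L² = 18·(24/5)·(2·(16/5)-(24/5))/8² = 54/25 kN·m
  R_B = -6M₀ab/L³ = -6·18·(16/5)·(24/5)/8³ = -81/25 kN
  M_B = M₀a(2b-a)/L² = 18·(16/5)·(2·(24/5)-(16/5))/8² = 144/25 kN·m
Superposition: R_A = 2386/25 kN, M_A = 3324/25 kN·m, R_B = 2514/25 kN, M_B = -9808/75 kN·m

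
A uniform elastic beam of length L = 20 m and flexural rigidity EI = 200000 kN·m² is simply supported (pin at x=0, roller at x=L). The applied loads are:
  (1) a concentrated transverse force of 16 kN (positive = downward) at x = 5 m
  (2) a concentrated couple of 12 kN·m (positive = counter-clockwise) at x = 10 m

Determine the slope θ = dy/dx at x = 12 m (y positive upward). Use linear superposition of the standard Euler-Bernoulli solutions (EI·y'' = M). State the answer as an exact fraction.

θ(12) = 41/62500 rad

Load 1 — point force P=16 kN at a=5 m (b=L-a=15):
  θ_1 = -Pa(2L²-6Lx+3x²+a²)/(6LEI)  [x>a] = -16·5·(2·20²-6·20·12+3·12²+5²)/(6·20·200000) = 61/100000 rad
Load 2 — applied couple M₀=12 kN·m at a=10 m (b=L-a=10):
  θ_2 = (M₀x²/(2L)-M₀(x-a)+C₁)/EI  [x>a] with C₁=M₀(3b²-L²)/(6L)=-10 = (12·12²/(2·20)-12·(12-10)+(-10))/200000 = 23/500000 rad
Superposition: θ = Σ θ_i = 41/62500 rad ≈ 0.000656 rad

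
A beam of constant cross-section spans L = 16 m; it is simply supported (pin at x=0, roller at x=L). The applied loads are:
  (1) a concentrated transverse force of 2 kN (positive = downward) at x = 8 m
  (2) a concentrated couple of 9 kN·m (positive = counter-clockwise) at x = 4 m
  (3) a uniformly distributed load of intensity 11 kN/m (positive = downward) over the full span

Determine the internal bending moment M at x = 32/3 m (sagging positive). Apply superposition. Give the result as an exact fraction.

Load 1 — point force P=2 kN at a=8 m (b=L-a=8):
  M_1 = Pa(L-x)/L  [x>a] = 2·8·(16-(32/3))/16 = 16/3 kN·m
Load 2 — applied couple M₀=9 kN·m at a=4 m (b=L-a=12):
  M_2 = M₀x/L - M₀  [x>a] = 9·(32/3)/16 - 9 = -3 kN·m
Load 3 — uniform load w=11 kN/m over full span:
  M_3 = wx(L-x)/2 = 11·(32/3)·(16-(32/3))/2 = 2816/9 kN·m
Superposition: M = Σ M_i = 2837/9 kN·m ≈ 315.222222 kN·m

M(32/3) = 2837/9 kN·m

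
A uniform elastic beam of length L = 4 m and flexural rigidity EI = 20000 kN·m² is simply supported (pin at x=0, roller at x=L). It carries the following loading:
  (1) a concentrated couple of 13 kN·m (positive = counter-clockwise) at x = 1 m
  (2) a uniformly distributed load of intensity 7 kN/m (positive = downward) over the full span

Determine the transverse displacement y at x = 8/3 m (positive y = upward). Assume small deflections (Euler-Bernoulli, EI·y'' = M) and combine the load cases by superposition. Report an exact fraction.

Load 1 — applied couple M₀=13 kN·m at a=1 m (b=L-a=3):
  y_1 = (M₀x³/(6L)-M₀(x-a)²/2+C₁x)/EI  [x>a] with C₁=M₀(3b²-L²)/(6L)=143/24 = (13·(8/3)³/(6·4)-13·((8/3)-1)²/2+(143/24)·(8/3))/20000 = 1313/3240000 m
Load 2 — uniform load w=7 kN/m over full span:
  y_2 = -wx(L³-2Lx²+x³)/(24EI) = -7·(8/3)·(4³-2·4·(8/3)²+(8/3)³)/(24·20000) = -154/151875 m
Superposition: y = Σ y_i = -5917/9720000 m ≈ -0.000609 m

y(8/3) = -5917/9720000 m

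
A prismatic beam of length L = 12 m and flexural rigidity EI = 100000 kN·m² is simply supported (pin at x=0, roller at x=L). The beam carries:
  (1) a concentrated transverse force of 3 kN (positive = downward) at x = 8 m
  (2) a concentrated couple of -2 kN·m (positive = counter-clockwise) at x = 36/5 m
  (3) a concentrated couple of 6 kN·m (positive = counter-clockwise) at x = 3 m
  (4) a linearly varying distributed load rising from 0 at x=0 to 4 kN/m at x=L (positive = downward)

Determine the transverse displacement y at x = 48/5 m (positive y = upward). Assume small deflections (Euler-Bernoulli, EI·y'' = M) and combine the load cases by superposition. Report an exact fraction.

Load 1 — point force P=3 kN at a=8 m (b=L-a=4):
  y_1 = -Pa(L-x)(2Lx-a²-x²)/(6LEI)  [x>a] = -3·8·(12-(48/5))·(2·12·(48/5)-8²-(48/5)²)/(6·12·100000) = -232/390625 m
Load 2 — applied couple M₀=-2 kN·m at a=36/5 m (b=L-a=24/5):
  y_2 = (M₀x³/(6L)-M₀(x-a)²/2+C₁x)/EI  [x>a] with C₁=M₀(3b²-L²)/(6L)=52/25 = ((-2)·(48/5)³/(6·12)-(-2)·((48/5)-(36/5))²/2+(52/25)·(48/5))/100000 = 9/781250 m
Load 3 — applied couple M₀=6 kN·m at a=3 m (b=L-a=9):
  y_3 = (M₀x³/(6L)-M₀(x-a)²/2+C₁x)/EI  [x>a] with C₁=M₀(3b²-L²)/(6L)=33/4 = (6·(48/5)³/(6·12)-6·((48/5)-3)²/2+(33/4)·(48/5))/100000 = 2781/12500000 m
Load 4 — triangular load w₀=4 kN/m (0→w₀ over full span):
  y_4 = -w₀x(7L⁴-10L²x²+3x⁴)/(360LEI) = -4·(48/5)·(7·12⁴-10·12²·(48/5)²+3·(48/5)⁴)/(360·12·100000) = -164592/48828125 m
Superposition: y = Σ y_i = -5829319/1562500000 m ≈ -0.003731 m

y(48/5) = -5829319/1562500000 m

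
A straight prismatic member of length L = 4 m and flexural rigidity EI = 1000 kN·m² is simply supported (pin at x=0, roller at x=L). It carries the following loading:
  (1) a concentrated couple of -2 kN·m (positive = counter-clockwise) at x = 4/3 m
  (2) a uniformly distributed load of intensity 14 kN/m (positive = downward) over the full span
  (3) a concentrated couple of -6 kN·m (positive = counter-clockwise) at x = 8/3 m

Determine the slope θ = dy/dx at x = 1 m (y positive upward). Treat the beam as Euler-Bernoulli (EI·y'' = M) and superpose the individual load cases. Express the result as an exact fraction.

Load 1 — applied couple M₀=-2 kN·m at a=4/3 m (b=L-a=8/3):
  θ_1 = (M₀x²/(2L)+C₁)/EI  [x≤a] with C₁=M₀(3b²-L²)/(6L)=-4/9 = ((-2)·1²/(2·4)+(-4/9))/1000 = -1/1440 rad
Load 2 — uniform load w=14 kN/m over full span:
  θ_2 = -w(L³-6Lx²+4x³)/(24EI) = -14·(4³-6·4·1²+4·1³)/(24·1000) = -77/3000 rad
Load 3 — applied couple M₀=-6 kN·m at a=8/3 m (b=L-a=4/3):
  θ_3 = (M₀x²/(2L)+C₁)/EI  [x≤a] with C₁=M₀(3b²-L²)/(6L)=8/3 = ((-6)·1²/(2·4)+(8/3))/1000 = 23/12000 rad
Superposition: θ = Σ θ_i = -11/450 rad ≈ -0.024444 rad

θ(1) = -11/450 rad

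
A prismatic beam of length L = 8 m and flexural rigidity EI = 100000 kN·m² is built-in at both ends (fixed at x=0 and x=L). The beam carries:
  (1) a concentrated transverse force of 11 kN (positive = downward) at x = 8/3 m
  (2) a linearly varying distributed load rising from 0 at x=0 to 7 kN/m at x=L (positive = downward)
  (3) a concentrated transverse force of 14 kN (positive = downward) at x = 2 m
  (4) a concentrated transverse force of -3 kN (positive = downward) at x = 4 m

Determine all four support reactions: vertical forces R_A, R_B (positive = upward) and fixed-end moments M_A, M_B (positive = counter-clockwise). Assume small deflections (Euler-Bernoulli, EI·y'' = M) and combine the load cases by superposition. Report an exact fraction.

Load 1 — point force P=11 kN at a=8/3 m (b=L-a=16/3):
  R_A = Pb²(3a+b)/L³ = 11·(16/3)²·(3·(8/3)+(16/3))/8³ = 220/27 kN
  M_A = Pab²/L² = 11·(8/3)·(16/3)²/8² = 352/27 kN·m
  R_B = Pa²(a+3b)/L³ = 11·(8/3)²·((8/3)+3·(16/3))/8³ = 77/27 kN
  M_B = -Pa²b/L² = -11·(8/3)²·(16/3)/8² = -176/27 kN·m
Load 2 — triangular load w₀=7 kN/m (0→w₀ over full span):
  R_A = 3w₀L/20 = 3·7·8/20 = 42/5 kN
  M_A = w₀L²/30 = 7·8²/30 = 224/15 kN·m
  R_B = 7w₀L/20 = 7·7·8/20 = 98/5 kN
  M_B = -w₀L²/20 = -7·8²/20 = -112/5 kN·m
Load 3 — point force P=14 kN at a=2 m (b=L-a=6):
  R_A = Pb²(3a+b)/L³ = 14·6²·(3·2+6)/8³ = 189/16 kN
  M_A = Pab²/L² = 14·2·6²/8² = 63/4 kN·m
  R_B = Pa²(a+3b)/L³ = 14·2²·(2+3·6)/8³ = 35/16 kN
  M_B = -Pa²b/L² = -14·2²·6/8² = -21/4 kN·m
Load 4 — point force P=-3 kN at a=4 m (b=L-a=4):
  R_A = Pb²(3a+b)/L³ = (-3)·4²·(3·4+4)/8³ = -3/2 kN
  M_A = Pab²/L² = (-3)·4·4²/8² = -3 kN·m
  R_B = Pa²(a+3b)/L³ = (-3)·4²·(4+3·4)/8³ = -3/2 kN
  M_B = -Pa²b/L² = -(-3)·4²·4/8² = 3 kN·m
Superposition: R_A = 58019/2160 kN, M_A = 21989/540 kN·m, R_B = 49981/2160 kN, M_B = -16831/540 kN·m

R_A = 58019/2160 kN, M_A = 21989/540 kN·m, R_B = 49981/2160 kN, M_B = -16831/540 kN·m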